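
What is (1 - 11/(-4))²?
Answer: 225/16 ≈ 14.063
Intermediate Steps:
(1 - 11/(-4))² = (1 - 11*(-¼))² = (1 + 11/4)² = (15/4)² = 225/16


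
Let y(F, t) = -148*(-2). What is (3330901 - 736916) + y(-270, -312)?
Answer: 2594281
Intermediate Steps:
y(F, t) = 296
(3330901 - 736916) + y(-270, -312) = (3330901 - 736916) + 296 = 2593985 + 296 = 2594281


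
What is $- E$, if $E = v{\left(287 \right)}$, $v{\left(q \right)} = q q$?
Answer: $-82369$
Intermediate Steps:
$v{\left(q \right)} = q^{2}$
$E = 82369$ ($E = 287^{2} = 82369$)
$- E = \left(-1\right) 82369 = -82369$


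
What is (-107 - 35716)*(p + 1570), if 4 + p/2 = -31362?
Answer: 2191006326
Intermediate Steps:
p = -62732 (p = -8 + 2*(-31362) = -8 - 62724 = -62732)
(-107 - 35716)*(p + 1570) = (-107 - 35716)*(-62732 + 1570) = -35823*(-61162) = 2191006326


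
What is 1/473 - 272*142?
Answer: -18269151/473 ≈ -38624.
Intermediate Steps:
1/473 - 272*142 = 1/473 - 38624 = -18269151/473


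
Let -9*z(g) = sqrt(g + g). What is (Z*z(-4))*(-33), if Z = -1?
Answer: -22*I*sqrt(2)/3 ≈ -10.371*I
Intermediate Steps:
z(g) = -sqrt(2)*sqrt(g)/9 (z(g) = -sqrt(g + g)/9 = -sqrt(2)*sqrt(g)/9)
(Z*z(-4))*(-33) = -(-1)*sqrt(2)*sqrt(-4)/9*(-33) = -(-1)*sqrt(2)*2*I/9*(-33) = -(-2)*I*sqrt(2)/9*(-33) = (2*I*sqrt(2)/9)*(-33) = -22*I*sqrt(2)/3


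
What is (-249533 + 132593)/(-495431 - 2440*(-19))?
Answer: 116940/449071 ≈ 0.26040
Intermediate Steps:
(-249533 + 132593)/(-495431 - 2440*(-19)) = -116940/(-495431 + 46360) = -116940/(-449071) = -116940*(-1/449071) = 116940/449071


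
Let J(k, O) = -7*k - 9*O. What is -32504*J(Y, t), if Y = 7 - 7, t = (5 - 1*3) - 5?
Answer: -877608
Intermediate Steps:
t = -3 (t = (5 - 3) - 5 = 2 - 5 = -3)
Y = 0
J(k, O) = -9*O - 7*k
-32504*J(Y, t) = -32504*(-9*(-3) - 7*0) = -32504*(27 + 0) = -32504*27 = -877608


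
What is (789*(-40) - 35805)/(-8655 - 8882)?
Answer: 67365/17537 ≈ 3.8413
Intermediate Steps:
(789*(-40) - 35805)/(-8655 - 8882) = (-31560 - 35805)/(-17537) = -67365*(-1/17537) = 67365/17537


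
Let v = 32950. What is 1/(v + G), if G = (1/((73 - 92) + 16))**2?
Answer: 9/296551 ≈ 3.0349e-5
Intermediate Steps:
G = 1/9 (G = (1/(-19 + 16))**2 = (1/(-3))**2 = (-1/3)**2 = 1/9 ≈ 0.11111)
1/(v + G) = 1/(32950 + 1/9) = 1/(296551/9) = 9/296551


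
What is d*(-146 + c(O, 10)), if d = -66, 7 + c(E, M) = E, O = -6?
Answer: 10494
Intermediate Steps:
c(E, M) = -7 + E
d*(-146 + c(O, 10)) = -66*(-146 + (-7 - 6)) = -66*(-146 - 13) = -66*(-159) = 10494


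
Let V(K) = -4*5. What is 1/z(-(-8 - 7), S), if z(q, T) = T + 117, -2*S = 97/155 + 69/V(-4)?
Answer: 1240/146831 ≈ 0.0084451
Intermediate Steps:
V(K) = -20
S = 1751/1240 (S = -(97/155 + 69/(-20))/2 = -(97*(1/155) + 69*(-1/20))/2 = -(97/155 - 69/20)/2 = -½*(-1751/620) = 1751/1240 ≈ 1.4121)
z(q, T) = 117 + T
1/z(-(-8 - 7), S) = 1/(117 + 1751/1240) = 1/(146831/1240) = 1240/146831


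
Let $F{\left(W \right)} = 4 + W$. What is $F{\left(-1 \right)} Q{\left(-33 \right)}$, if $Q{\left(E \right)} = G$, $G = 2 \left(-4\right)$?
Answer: $-24$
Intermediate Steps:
$G = -8$
$Q{\left(E \right)} = -8$
$F{\left(-1 \right)} Q{\left(-33 \right)} = \left(4 - 1\right) \left(-8\right) = 3 \left(-8\right) = -24$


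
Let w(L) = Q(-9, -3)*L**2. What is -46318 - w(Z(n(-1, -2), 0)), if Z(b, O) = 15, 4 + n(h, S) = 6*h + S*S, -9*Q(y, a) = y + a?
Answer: -46618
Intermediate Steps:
Q(y, a) = -a/9 - y/9 (Q(y, a) = -(y + a)/9 = -(a + y)/9 = -a/9 - y/9)
n(h, S) = -4 + S**2 + 6*h (n(h, S) = -4 + (6*h + S*S) = -4 + (6*h + S**2) = -4 + (S**2 + 6*h) = -4 + S**2 + 6*h)
w(L) = 4*L**2/3 (w(L) = (-1/9*(-3) - 1/9*(-9))*L**2 = (1/3 + 1)*L**2 = 4*L**2/3)
-46318 - w(Z(n(-1, -2), 0)) = -46318 - 4*15**2/3 = -46318 - 4*225/3 = -46318 - 1*300 = -46318 - 300 = -46618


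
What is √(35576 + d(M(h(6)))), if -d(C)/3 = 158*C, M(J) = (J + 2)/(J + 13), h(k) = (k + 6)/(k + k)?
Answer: √1738247/7 ≈ 188.35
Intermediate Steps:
h(k) = (6 + k)/(2*k) (h(k) = (6 + k)/((2*k)) = (6 + k)*(1/(2*k)) = (6 + k)/(2*k))
M(J) = (2 + J)/(13 + J)
d(C) = -474*C
√(35576 + d(M(h(6)))) = √(35576 - 474*(2 + (½)*(6 + 6)/6)/(13 + (½)*(6 + 6)/6)) = √(35576 - 474*(2 + (½)*(⅙)*12)/(13 + (½)*(⅙)*12)) = √(35576 - 474*(2 + 1)/(13 + 1)) = √(35576 - 474*3/14) = √(35576 - 711/7) = √(248321/7) = √1738247/7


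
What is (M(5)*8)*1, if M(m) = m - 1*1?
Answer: 32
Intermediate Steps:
M(m) = -1 + m (M(m) = m - 1 = -1 + m)
(M(5)*8)*1 = ((-1 + 5)*8)*1 = (4*8)*1 = 32*1 = 32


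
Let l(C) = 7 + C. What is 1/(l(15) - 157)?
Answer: -1/135 ≈ -0.0074074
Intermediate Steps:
1/(l(15) - 157) = 1/((7 + 15) - 157) = 1/(22 - 157) = 1/(-135) = -1/135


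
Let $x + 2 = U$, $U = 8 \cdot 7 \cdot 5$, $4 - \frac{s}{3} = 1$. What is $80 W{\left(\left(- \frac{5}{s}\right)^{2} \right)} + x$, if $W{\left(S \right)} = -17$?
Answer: $-1082$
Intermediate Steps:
$s = 9$ ($s = 12 - 3 = 9$)
$U = 280$ ($U = 56 \cdot 5 = 280$)
$x = 278$ ($x = -2 + 280 = 278$)
$80 W{\left(\left(- \frac{5}{s}\right)^{2} \right)} + x = 80 \left(-17\right) + 278 = -1360 + 278 = -1082$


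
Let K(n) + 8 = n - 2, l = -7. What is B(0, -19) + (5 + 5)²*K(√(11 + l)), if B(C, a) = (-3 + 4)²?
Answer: -799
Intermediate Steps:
K(n) = -10 + n (K(n) = -8 + (n - 2) = -8 + (-2 + n) = -10 + n)
B(C, a) = 1 (B(C, a) = 1² = 1)
B(0, -19) + (5 + 5)²*K(√(11 + l)) = 1 + (5 + 5)²*(-10 + √(11 - 7)) = 1 + 10²*(-10 + √4) = 1 + 100*(-10 + 2) = 1 + 100*(-8) = 1 - 800 = -799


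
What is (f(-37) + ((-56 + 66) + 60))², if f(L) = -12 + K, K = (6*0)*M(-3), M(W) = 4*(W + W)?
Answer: 3364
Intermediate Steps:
M(W) = 8*W (M(W) = 4*(2*W) = 8*W)
K = 0 (K = (6*0)*(8*(-3)) = 0*(-24) = 0)
f(L) = -12 (f(L) = -12 + 0 = -12)
(f(-37) + ((-56 + 66) + 60))² = (-12 + ((-56 + 66) + 60))² = (-12 + (10 + 60))² = (-12 + 70)² = 58² = 3364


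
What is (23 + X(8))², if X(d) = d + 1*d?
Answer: 1521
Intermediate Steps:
X(d) = 2*d (X(d) = d + d = 2*d)
(23 + X(8))² = (23 + 2*8)² = (23 + 16)² = 39² = 1521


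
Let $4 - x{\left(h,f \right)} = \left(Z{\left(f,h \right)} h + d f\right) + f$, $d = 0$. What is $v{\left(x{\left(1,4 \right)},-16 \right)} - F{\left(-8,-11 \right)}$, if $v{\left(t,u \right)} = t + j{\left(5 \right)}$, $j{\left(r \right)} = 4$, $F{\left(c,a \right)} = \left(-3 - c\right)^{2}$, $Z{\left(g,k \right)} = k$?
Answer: $-22$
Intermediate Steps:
$x{\left(h,f \right)} = 4 - f - h^{2}$ ($x{\left(h,f \right)} = 4 - \left(\left(h h + 0 f\right) + f\right) = 4 - \left(\left(h^{2} + 0\right) + f\right) = 4 - \left(h^{2} + f\right) = 4 - \left(f + h^{2}\right) = 4 - f - h^{2}$)
$v{\left(t,u \right)} = 4 + t$ ($v{\left(t,u \right)} = t + 4 = 4 + t$)
$v{\left(x{\left(1,4 \right)},-16 \right)} - F{\left(-8,-11 \right)} = \left(4 - 1\right) - \left(3 - 8\right)^{2} = \left(4 - 1\right) - \left(-5\right)^{2} = \left(4 - 1\right) - 25 = 3 - 25 = -22$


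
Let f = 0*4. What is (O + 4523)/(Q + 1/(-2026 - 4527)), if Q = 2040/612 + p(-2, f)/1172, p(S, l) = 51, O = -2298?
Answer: 51264774300/77800253 ≈ 658.93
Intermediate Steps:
f = 0
Q = 11873/3516 (Q = 2040/612 + 51/1172 = 2040*(1/612) + 51*(1/1172) = 10/3 + 51/1172 = 11873/3516 ≈ 3.3769)
(O + 4523)/(Q + 1/(-2026 - 4527)) = (-2298 + 4523)/(11873/3516 + 1/(-2026 - 4527)) = 2225/(11873/3516 + 1/(-6553)) = 2225/(11873/3516 - 1/6553) = 2225/(77800253/23040348) = 2225*(23040348/77800253) = 51264774300/77800253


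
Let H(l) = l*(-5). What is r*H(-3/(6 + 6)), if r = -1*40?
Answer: -50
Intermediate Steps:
r = -40
H(l) = -5*l
r*H(-3/(6 + 6)) = -(-200)*-3/(6 + 6) = -(-200)*-3/12 = -(-200)*(1/12)*(-3) = -(-200)*(-1)/4 = -40*5/4 = -50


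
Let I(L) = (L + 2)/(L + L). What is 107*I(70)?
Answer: 1926/35 ≈ 55.029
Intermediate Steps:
I(L) = (2 + L)/(2*L) (I(L) = (2 + L)/((2*L)) = (2 + L)*(1/(2*L)) = (2 + L)/(2*L))
107*I(70) = 107*((½)*(2 + 70)/70) = 107*((½)*(1/70)*72) = 107*(18/35) = 1926/35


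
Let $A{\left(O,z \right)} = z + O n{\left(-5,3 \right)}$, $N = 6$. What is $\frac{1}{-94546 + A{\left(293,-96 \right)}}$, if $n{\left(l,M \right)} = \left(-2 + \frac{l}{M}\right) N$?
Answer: $- \frac{1}{101088} \approx -9.8924 \cdot 10^{-6}$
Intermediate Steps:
$n{\left(l,M \right)} = -12 + \frac{6 l}{M}$ ($n{\left(l,M \right)} = \left(-2 + \frac{l}{M}\right) 6 = -12 + \frac{6 l}{M}$)
$A{\left(O,z \right)} = z - 22 O$ ($A{\left(O,z \right)} = z + O \left(-12 + 6 \left(-5\right) \frac{1}{3}\right) = z + O \left(-12 - 10\right) = z + O \left(-22\right) = z - 22 O$)
$\frac{1}{-94546 + A{\left(293,-96 \right)}} = \frac{1}{-94546 - 6542} = \frac{1}{-101088} = - \frac{1}{101088}$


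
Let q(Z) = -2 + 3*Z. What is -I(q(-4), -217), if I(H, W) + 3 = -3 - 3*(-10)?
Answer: -24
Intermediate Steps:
I(H, W) = 24 (I(H, W) = -3 + (-3 - 3*(-10)) = -3 + (-3 + 30) = -3 + 27 = 24)
-I(q(-4), -217) = -1*24 = -24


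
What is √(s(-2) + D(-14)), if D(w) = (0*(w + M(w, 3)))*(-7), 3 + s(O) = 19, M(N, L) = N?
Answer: 4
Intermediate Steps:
s(O) = 16 (s(O) = -3 + 19 = 16)
D(w) = 0 (D(w) = (0*(w + w))*(-7) = (0*(2*w))*(-7) = 0*(-7) = 0)
√(s(-2) + D(-14)) = √(16 + 0) = √16 = 4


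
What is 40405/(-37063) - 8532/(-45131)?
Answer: -1507296539/1672690253 ≈ -0.90112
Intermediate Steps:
40405/(-37063) - 8532/(-45131) = 40405*(-1/37063) - 8532*(-1/45131) = -40405/37063 + 8532/45131 = -1507296539/1672690253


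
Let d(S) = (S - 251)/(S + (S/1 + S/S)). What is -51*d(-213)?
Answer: -1392/25 ≈ -55.680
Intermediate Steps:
d(S) = (-251 + S)/(1 + 2*S) (d(S) = (-251 + S)/(S + (S*1 + 1)) = (-251 + S)/(S + (S + 1)) = (-251 + S)/(S + (1 + S)) = (-251 + S)/(1 + 2*S))
-51*d(-213) = -51*(-251 - 213)/(1 + 2*(-213)) = -51*(-464)/(1 - 426) = -51*(-464)/(-425) = -(-3)*(-464)/25 = -51*464/425 = -1392/25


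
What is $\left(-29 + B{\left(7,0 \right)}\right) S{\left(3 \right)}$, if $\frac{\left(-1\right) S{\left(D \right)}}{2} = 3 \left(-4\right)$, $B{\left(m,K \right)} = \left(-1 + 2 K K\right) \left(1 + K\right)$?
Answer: $-720$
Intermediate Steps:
$B{\left(m,K \right)} = \left(1 + K\right) \left(-1 + 2 K^{2}\right)$ ($B{\left(m,K \right)} = \left(-1 + 2 K^{2}\right) \left(1 + K\right) = \left(1 + K\right) \left(-1 + 2 K^{2}\right)$)
$S{\left(D \right)} = 24$ ($S{\left(D \right)} = - 2 \cdot 3 \left(-4\right) = \left(-2\right) \left(-12\right) = 24$)
$\left(-29 + B{\left(7,0 \right)}\right) S{\left(3 \right)} = \left(-29 + \left(-1 - 0 + 2 \cdot 0^{2} + 2 \cdot 0^{3}\right)\right) 24 = \left(-29 + \left(-1 + 0 + 2 \cdot 0 + 2 \cdot 0\right)\right) 24 = \left(-29 + \left(-1 + 0 + 0 + 0\right)\right) 24 = \left(-29 - 1\right) 24 = \left(-30\right) 24 = -720$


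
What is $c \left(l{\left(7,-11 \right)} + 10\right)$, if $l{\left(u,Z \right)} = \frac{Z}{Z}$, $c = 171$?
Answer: $1881$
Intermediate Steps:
$l{\left(u,Z \right)} = 1$
$c \left(l{\left(7,-11 \right)} + 10\right) = 171 \left(1 + 10\right) = 171 \cdot 11 = 1881$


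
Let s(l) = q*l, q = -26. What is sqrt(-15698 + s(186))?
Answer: I*sqrt(20534) ≈ 143.3*I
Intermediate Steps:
s(l) = -26*l
sqrt(-15698 + s(186)) = sqrt(-15698 - 26*186) = sqrt(-15698 - 4836) = sqrt(-20534) = I*sqrt(20534)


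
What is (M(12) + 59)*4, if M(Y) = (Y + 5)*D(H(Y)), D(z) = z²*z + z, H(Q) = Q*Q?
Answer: 203056940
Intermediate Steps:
H(Q) = Q²
D(z) = z + z³ (D(z) = z³ + z = z + z³)
M(Y) = (5 + Y)*(Y² + Y⁶) (M(Y) = (Y + 5)*(Y² + (Y²)³) = (5 + Y)*(Y² + Y⁶))
(M(12) + 59)*4 = (12²*(1 + 12⁴)*(5 + 12) + 59)*4 = (144*(1 + 20736)*17 + 59)*4 = (144*20737*17 + 59)*4 = (50764176 + 59)*4 = 50764235*4 = 203056940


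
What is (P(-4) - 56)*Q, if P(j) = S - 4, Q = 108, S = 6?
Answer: -5832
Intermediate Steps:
P(j) = 2 (P(j) = 6 - 4 = 2)
(P(-4) - 56)*Q = (2 - 56)*108 = -54*108 = -5832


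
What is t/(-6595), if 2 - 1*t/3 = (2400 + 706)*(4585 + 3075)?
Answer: 71375874/6595 ≈ 10823.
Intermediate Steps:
t = -71375874 (t = 6 - 3*(2400 + 706)*(4585 + 3075) = 6 - 9318*7660 = 6 - 3*23791960 = 6 - 71375880 = -71375874)
t/(-6595) = -71375874/(-6595) = -71375874*(-1/6595) = 71375874/6595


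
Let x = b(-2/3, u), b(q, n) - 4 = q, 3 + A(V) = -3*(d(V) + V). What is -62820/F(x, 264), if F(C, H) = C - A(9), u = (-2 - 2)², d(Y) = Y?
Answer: -188460/181 ≈ -1041.2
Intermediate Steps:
A(V) = -3 - 6*V (A(V) = -3 - 3*(V + V) = -3 - 6*V)
u = 16 (u = (-4)² = 16)
b(q, n) = 4 + q
x = 10/3 (x = 4 - 2/3 = 4 - 2*⅓ = 4 - ⅔ = 10/3 ≈ 3.3333)
F(C, H) = 57 + C (F(C, H) = C - (-3 - 6*9) = C - (-3 - 54) = C - 1*(-57) = C + 57 = 57 + C)
-62820/F(x, 264) = -62820/(57 + 10/3) = -62820/181/3 = -62820*3/181 = -188460/181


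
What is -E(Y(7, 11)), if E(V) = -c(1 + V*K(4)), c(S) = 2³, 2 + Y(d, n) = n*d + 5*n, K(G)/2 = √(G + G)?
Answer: 8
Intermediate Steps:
K(G) = 2*√2*√G (K(G) = 2*√(G + G) = 2*√(2*G) = 2*(√2*√G) = 2*√2*√G)
Y(d, n) = -2 + 5*n + d*n (Y(d, n) = -2 + (n*d + 5*n) = -2 + (d*n + 5*n) = -2 + (5*n + d*n) = -2 + 5*n + d*n)
c(S) = 8
E(V) = -8 (E(V) = -1*8 = -8)
-E(Y(7, 11)) = -1*(-8) = 8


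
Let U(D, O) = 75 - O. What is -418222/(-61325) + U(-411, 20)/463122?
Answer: 17608289269/2581905150 ≈ 6.8199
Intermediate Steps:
-418222/(-61325) + U(-411, 20)/463122 = -418222/(-61325) + (75 - 1*20)/463122 = -418222*(-1/61325) + (75 - 20)*(1/463122) = 418222/61325 + 55*(1/463122) = 418222/61325 + 5/42102 = 17608289269/2581905150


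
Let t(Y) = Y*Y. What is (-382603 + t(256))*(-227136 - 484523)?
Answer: 225643584153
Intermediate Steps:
t(Y) = Y²
(-382603 + t(256))*(-227136 - 484523) = (-382603 + 256²)*(-227136 - 484523) = (-382603 + 65536)*(-711659) = -317067*(-711659) = 225643584153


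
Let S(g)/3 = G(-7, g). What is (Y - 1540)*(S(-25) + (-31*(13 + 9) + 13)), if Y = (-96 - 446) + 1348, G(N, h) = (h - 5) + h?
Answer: 612156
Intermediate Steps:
G(N, h) = -5 + 2*h (G(N, h) = (-5 + h) + h = -5 + 2*h)
Y = 806 (Y = -542 + 1348 = 806)
S(g) = -15 + 6*g (S(g) = 3*(-5 + 2*g) = -15 + 6*g)
(Y - 1540)*(S(-25) + (-31*(13 + 9) + 13)) = (806 - 1540)*((-15 + 6*(-25)) + (-31*(13 + 9) + 13)) = -734*((-15 - 150) + (-31*22 + 13)) = -734*(-165 + (-682 + 13)) = -734*(-165 - 669) = -734*(-834) = 612156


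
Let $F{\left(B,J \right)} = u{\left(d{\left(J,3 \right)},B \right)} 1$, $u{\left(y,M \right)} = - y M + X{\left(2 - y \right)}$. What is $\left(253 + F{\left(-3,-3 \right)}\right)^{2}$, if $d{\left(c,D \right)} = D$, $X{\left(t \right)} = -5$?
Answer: $66049$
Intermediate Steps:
$u{\left(y,M \right)} = -5 - M y$ ($u{\left(y,M \right)} = - y M - 5 = - M y - 5 = -5 - M y$)
$F{\left(B,J \right)} = -5 - 3 B$ ($F{\left(B,J \right)} = \left(-5 - B 3\right) 1 = \left(-5 - 3 B\right) 1 = -5 - 3 B$)
$\left(253 + F{\left(-3,-3 \right)}\right)^{2} = \left(253 - -4\right)^{2} = \left(253 + \left(-5 + 9\right)\right)^{2} = \left(253 + 4\right)^{2} = 257^{2} = 66049$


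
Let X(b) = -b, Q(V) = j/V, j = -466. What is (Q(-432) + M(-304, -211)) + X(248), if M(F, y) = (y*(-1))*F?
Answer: -13908439/216 ≈ -64391.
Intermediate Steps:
M(F, y) = -F*y (M(F, y) = (-y)*F = -F*y)
Q(V) = -466/V
(Q(-432) + M(-304, -211)) + X(248) = (-466/(-432) - 1*(-304)*(-211)) - 1*248 = (-466*(-1/432) - 64144) - 248 = (233/216 - 64144) - 248 = -13854871/216 - 248 = -13908439/216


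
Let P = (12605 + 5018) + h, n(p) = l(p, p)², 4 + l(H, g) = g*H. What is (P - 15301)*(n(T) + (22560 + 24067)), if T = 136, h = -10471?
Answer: -2786963630959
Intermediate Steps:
l(H, g) = -4 + H*g (l(H, g) = -4 + g*H = -4 + H*g)
n(p) = (-4 + p²)² (n(p) = (-4 + p*p)² = (-4 + p²)²)
P = 7152 (P = (12605 + 5018) - 10471 = 17623 - 10471 = 7152)
(P - 15301)*(n(T) + (22560 + 24067)) = (7152 - 15301)*((-4 + 136²)² + (22560 + 24067)) = -8149*((-4 + 18496)² + 46627) = -8149*(18492² + 46627) = -8149*(341954064 + 46627) = -8149*342000691 = -2786963630959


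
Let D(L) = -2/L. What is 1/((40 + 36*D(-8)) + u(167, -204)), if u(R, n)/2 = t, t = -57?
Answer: -1/65 ≈ -0.015385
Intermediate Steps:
u(R, n) = -114 (u(R, n) = 2*(-57) = -114)
1/((40 + 36*D(-8)) + u(167, -204)) = 1/((40 + 36*(-2/(-8))) - 114) = 1/((40 + 36*(-2*(-⅛))) - 114) = 1/((40 + 36*(¼)) - 114) = 1/((40 + 9) - 114) = 1/(49 - 114) = 1/(-65) = -1/65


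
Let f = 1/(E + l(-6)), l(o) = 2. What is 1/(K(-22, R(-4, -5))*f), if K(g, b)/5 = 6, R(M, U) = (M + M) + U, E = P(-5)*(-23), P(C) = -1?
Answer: ⅚ ≈ 0.83333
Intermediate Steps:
E = 23 (E = -1*(-23) = 23)
R(M, U) = U + 2*M (R(M, U) = 2*M + U = U + 2*M)
K(g, b) = 30 (K(g, b) = 5*6 = 30)
f = 1/25 (f = 1/(23 + 2) = 1/25 ≈ 0.040000)
1/(K(-22, R(-4, -5))*f) = 1/(30*(1/25)) = 1/(6/5) = ⅚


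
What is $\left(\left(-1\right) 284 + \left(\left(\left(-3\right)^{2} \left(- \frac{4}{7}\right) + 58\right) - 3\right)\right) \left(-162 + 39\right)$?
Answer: $\frac{201597}{7} \approx 28800.0$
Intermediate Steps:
$\left(\left(-1\right) 284 + \left(\left(\left(-3\right)^{2} \left(- \frac{4}{7}\right) + 58\right) - 3\right)\right) \left(-162 + 39\right) = \left(-284 + \left(\left(9 \left(\left(-4\right) \frac{1}{7}\right) + 58\right) - 3\right)\right) \left(-123\right) = \left(-284 + \left(\left(9 \left(- \frac{4}{7}\right) + 58\right) - 3\right)\right) \left(-123\right) = \left(-284 + \left(\left(- \frac{36}{7} + 58\right) - 3\right)\right) \left(-123\right) = \left(-284 + \left(\frac{370}{7} - 3\right)\right) \left(-123\right) = \left(-284 + \frac{349}{7}\right) \left(-123\right) = \left(- \frac{1639}{7}\right) \left(-123\right) = \frac{201597}{7}$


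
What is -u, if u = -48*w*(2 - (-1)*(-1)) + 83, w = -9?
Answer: -515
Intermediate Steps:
u = 515 (u = -(-432)*(2 - (-1)*(-1)) + 83 = -(-432)*(2 - 1*1) + 83 = -(-432)*(2 - 1) + 83 = -(-432) + 83 = -48*(-9) + 83 = 432 + 83 = 515)
-u = -1*515 = -515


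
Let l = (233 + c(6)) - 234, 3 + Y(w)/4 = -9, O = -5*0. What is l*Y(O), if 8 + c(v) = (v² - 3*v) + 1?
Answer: -480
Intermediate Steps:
O = 0
Y(w) = -48 (Y(w) = -12 + 4*(-9) = -12 - 36 = -48)
c(v) = -7 + v² - 3*v (c(v) = -8 + ((v² - 3*v) + 1) = -8 + (1 + v² - 3*v) = -7 + v² - 3*v)
l = 10 (l = (233 + (-7 + 6² - 3*6)) - 234 = (233 + (-7 + 36 - 18)) - 234 = (233 + 11) - 234 = 244 - 234 = 10)
l*Y(O) = 10*(-48) = -480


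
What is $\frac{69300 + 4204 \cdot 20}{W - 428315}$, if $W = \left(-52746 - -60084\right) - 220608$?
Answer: $- \frac{30676}{128317} \approx -0.23906$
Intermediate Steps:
$W = -213270$ ($W = \left(-52746 + 60084\right) - 220608 = 7338 - 220608 = -213270$)
$\frac{69300 + 4204 \cdot 20}{W - 428315} = \frac{69300 + 4204 \cdot 20}{-213270 - 428315} = \frac{69300 + 84080}{-641585} = 153380 \left(- \frac{1}{641585}\right) = - \frac{30676}{128317}$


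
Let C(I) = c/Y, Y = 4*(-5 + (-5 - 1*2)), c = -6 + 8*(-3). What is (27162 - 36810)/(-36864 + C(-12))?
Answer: 77184/294907 ≈ 0.26172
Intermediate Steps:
c = -30 (c = -6 - 24 = -30)
Y = -48 (Y = 4*(-5 + (-5 - 2)) = 4*(-5 - 7) = 4*(-12) = -48)
C(I) = 5/8 (C(I) = -30/(-48) = -30*(-1/48) = 5/8)
(27162 - 36810)/(-36864 + C(-12)) = (27162 - 36810)/(-36864 + 5/8) = -9648/(-294907/8) = -9648*(-8/294907) = 77184/294907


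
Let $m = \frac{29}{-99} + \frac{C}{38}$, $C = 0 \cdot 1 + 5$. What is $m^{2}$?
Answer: $\frac{368449}{14152644} \approx 0.026034$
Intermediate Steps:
$C = 5$ ($C = 0 + 5 = 5$)
$m = - \frac{607}{3762}$ ($m = \frac{29}{-99} + \frac{5}{38} = 29 \left(- \frac{1}{99}\right) + 5 \cdot \frac{1}{38} = - \frac{29}{99} + \frac{5}{38} = - \frac{607}{3762} \approx -0.16135$)
$m^{2} = \left(- \frac{607}{3762}\right)^{2} = \frac{368449}{14152644}$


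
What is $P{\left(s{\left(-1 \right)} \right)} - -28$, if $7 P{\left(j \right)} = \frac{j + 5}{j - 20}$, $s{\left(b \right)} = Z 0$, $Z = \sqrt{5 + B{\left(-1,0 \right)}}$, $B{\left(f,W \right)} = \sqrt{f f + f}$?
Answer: $\frac{783}{28} \approx 27.964$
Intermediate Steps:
$B{\left(f,W \right)} = \sqrt{f + f^{2}}$ ($B{\left(f,W \right)} = \sqrt{f^{2} + f} = \sqrt{f + f^{2}}$)
$Z = \sqrt{5}$ ($Z = \sqrt{5 + \sqrt{- (1 - 1)}} = \sqrt{5 + \sqrt{\left(-1\right) 0}} = \sqrt{5 + \sqrt{0}} = \sqrt{5 + 0} = \sqrt{5} \approx 2.2361$)
$s{\left(b \right)} = 0$ ($s{\left(b \right)} = \sqrt{5} \cdot 0 = 0$)
$P{\left(j \right)} = \frac{5 + j}{7 \left(-20 + j\right)}$ ($P{\left(j \right)} = \frac{\left(j + 5\right) \frac{1}{j - 20}}{7} = \frac{\left(5 + j\right) \frac{1}{-20 + j}}{7} = \frac{\frac{1}{-20 + j} \left(5 + j\right)}{7} = \frac{5 + j}{7 \left(-20 + j\right)}$)
$P{\left(s{\left(-1 \right)} \right)} - -28 = \frac{5 + 0}{7 \left(-20 + 0\right)} - -28 = \frac{1}{7} \frac{1}{-20} \cdot 5 + 28 = \frac{1}{7} \left(- \frac{1}{20}\right) 5 + 28 = - \frac{1}{28} + 28 = \frac{783}{28}$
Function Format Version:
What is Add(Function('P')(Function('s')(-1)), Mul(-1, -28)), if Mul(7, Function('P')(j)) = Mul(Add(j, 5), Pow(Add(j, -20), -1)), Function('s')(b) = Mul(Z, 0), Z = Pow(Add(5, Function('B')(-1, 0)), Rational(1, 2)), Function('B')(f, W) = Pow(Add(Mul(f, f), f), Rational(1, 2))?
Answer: Rational(783, 28) ≈ 27.964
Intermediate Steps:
Function('B')(f, W) = Pow(Add(f, Pow(f, 2)), Rational(1, 2)) (Function('B')(f, W) = Pow(Add(Pow(f, 2), f), Rational(1, 2)) = Pow(Add(f, Pow(f, 2)), Rational(1, 2)))
Z = Pow(5, Rational(1, 2)) (Z = Pow(Add(5, Pow(Mul(-1, Add(1, -1)), Rational(1, 2))), Rational(1, 2)) = Pow(Add(5, Pow(Mul(-1, 0), Rational(1, 2))), Rational(1, 2)) = Pow(Add(5, Pow(0, Rational(1, 2))), Rational(1, 2)) = Pow(Add(5, 0), Rational(1, 2)) = Pow(5, Rational(1, 2)) ≈ 2.2361)
Function('s')(b) = 0 (Function('s')(b) = Mul(Pow(5, Rational(1, 2)), 0) = 0)
Function('P')(j) = Mul(Rational(1, 7), Pow(Add(-20, j), -1), Add(5, j)) (Function('P')(j) = Mul(Rational(1, 7), Mul(Add(j, 5), Pow(Add(j, -20), -1))) = Mul(Rational(1, 7), Mul(Add(5, j), Pow(Add(-20, j), -1))) = Mul(Rational(1, 7), Mul(Pow(Add(-20, j), -1), Add(5, j))) = Mul(Rational(1, 7), Pow(Add(-20, j), -1), Add(5, j)))
Add(Function('P')(Function('s')(-1)), Mul(-1, -28)) = Add(Mul(Rational(1, 7), Pow(Add(-20, 0), -1), Add(5, 0)), Mul(-1, -28)) = Add(Mul(Rational(1, 7), Pow(-20, -1), 5), 28) = Add(Mul(Rational(1, 7), Rational(-1, 20), 5), 28) = Add(Rational(-1, 28), 28) = Rational(783, 28)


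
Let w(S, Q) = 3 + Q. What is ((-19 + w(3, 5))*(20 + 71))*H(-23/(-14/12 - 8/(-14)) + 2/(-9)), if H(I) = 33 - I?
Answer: 1220219/225 ≈ 5423.2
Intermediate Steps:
((-19 + w(3, 5))*(20 + 71))*H(-23/(-14/12 - 8/(-14)) + 2/(-9)) = ((-19 + (3 + 5))*(20 + 71))*(33 - (-23/(-14/12 - 8/(-14)) + 2/(-9))) = ((-19 + 8)*91)*(33 - (-23/(-14*1/12 - 8*(-1/14)) + 2*(-1/9))) = (-11*91)*(33 - (-23/(-7/6 + 4/7) - 2/9)) = -1001*(33 - (-23/(-25/42) - 2/9)) = -1001*(33 - (-23*(-42/25) - 2/9)) = -1001*(33 - (966/25 - 2/9)) = -1001*(33 - 1*8644/225) = -1001*(33 - 8644/225) = -1001*(-1219/225) = 1220219/225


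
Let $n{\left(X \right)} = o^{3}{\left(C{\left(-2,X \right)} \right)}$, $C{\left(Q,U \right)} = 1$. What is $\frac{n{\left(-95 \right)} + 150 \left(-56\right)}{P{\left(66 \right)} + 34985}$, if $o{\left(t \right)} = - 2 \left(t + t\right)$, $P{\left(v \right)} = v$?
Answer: $- \frac{8464}{35051} \approx -0.24148$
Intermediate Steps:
$o{\left(t \right)} = - 4 t$ ($o{\left(t \right)} = - 2 \cdot 2 t = - 4 t$)
$n{\left(X \right)} = -64$ ($n{\left(X \right)} = \left(\left(-4\right) 1\right)^{3} = \left(-4\right)^{3} = -64$)
$\frac{n{\left(-95 \right)} + 150 \left(-56\right)}{P{\left(66 \right)} + 34985} = \frac{-64 + 150 \left(-56\right)}{66 + 34985} = \frac{-64 - 8400}{35051} = \left(-8464\right) \frac{1}{35051} = - \frac{8464}{35051}$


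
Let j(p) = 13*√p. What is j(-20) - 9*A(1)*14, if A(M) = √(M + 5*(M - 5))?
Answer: I*(-126*√19 + 26*√5) ≈ -491.08*I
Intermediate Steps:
A(M) = √(-25 + 6*M) (A(M) = √(M + 5*(-5 + M)) = √(M + (-25 + 5*M)) = √(-25 + 6*M))
j(-20) - 9*A(1)*14 = 13*√(-20) - 9*√(-25 + 6*1)*14 = 13*(2*I*√5) - 9*√(-25 + 6)*14 = 26*I*√5 - 9*√(-19)*14 = 26*I*√5 - 9*(I*√19)*14 = 26*I*√5 - 9*I*√19*14 = 26*I*√5 - 126*I*√19 = -126*I*√19 + 26*I*√5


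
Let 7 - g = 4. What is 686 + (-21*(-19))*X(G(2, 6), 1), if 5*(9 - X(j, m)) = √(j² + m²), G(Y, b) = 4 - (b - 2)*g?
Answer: 4277 - 399*√65/5 ≈ 3633.6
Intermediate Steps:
g = 3 (g = 7 - 1*4 = 7 - 4 = 3)
G(Y, b) = 10 - 3*b (G(Y, b) = 4 - (b - 2)*3 = 4 - (-2 + b)*3 = 4 - (-6 + 3*b) = 4 + (6 - 3*b) = 10 - 3*b)
X(j, m) = 9 - √(j² + m²)/5
686 + (-21*(-19))*X(G(2, 6), 1) = 686 + (-21*(-19))*(9 - √((10 - 3*6)² + 1²)/5) = 686 + 399*(9 - √((10 - 18)² + 1)/5) = 686 + 399*(9 - √((-8)² + 1)/5) = 686 + 399*(9 - √(64 + 1)/5) = 686 + 399*(9 - √65/5) = 686 + (3591 - 399*√65/5) = 4277 - 399*√65/5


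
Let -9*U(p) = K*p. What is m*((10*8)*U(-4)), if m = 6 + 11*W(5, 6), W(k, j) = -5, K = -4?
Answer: 62720/9 ≈ 6968.9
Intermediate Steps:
U(p) = 4*p/9 (U(p) = -(-4)*p/9 = 4*p/9)
m = -49 (m = 6 + 11*(-5) = 6 - 55 = -49)
m*((10*8)*U(-4)) = -49*10*8*(4/9)*(-4) = -3920*(-16)/9 = -49*(-1280/9) = 62720/9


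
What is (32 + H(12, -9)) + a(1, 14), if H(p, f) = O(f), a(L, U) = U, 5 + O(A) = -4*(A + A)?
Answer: 113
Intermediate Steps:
O(A) = -5 - 8*A (O(A) = -5 - 4*(A + A) = -5 - 8*A)
H(p, f) = -5 - 8*f
(32 + H(12, -9)) + a(1, 14) = (32 + (-5 - 8*(-9))) + 14 = (32 + (-5 + 72)) + 14 = (32 + 67) + 14 = 99 + 14 = 113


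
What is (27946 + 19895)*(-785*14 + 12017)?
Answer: 49132707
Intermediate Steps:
(27946 + 19895)*(-785*14 + 12017) = 47841*(-10990 + 12017) = 47841*1027 = 49132707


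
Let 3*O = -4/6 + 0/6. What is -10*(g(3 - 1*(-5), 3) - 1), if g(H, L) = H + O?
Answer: -610/9 ≈ -67.778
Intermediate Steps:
O = -2/9 (O = (-4/6 + 0/6)/3 = (-4*⅙ + 0*(⅙))/3 = (-⅔ + 0)/3 = (⅓)*(-⅔) = -2/9 ≈ -0.22222)
g(H, L) = -2/9 + H (g(H, L) = H - 2/9 = -2/9 + H)
-10*(g(3 - 1*(-5), 3) - 1) = -10*((-2/9 + (3 - 1*(-5))) - 1) = -10*((-2/9 + (3 + 5)) - 1) = -10*((-2/9 + 8) - 1) = -10*(70/9 - 1) = -10*61/9 = -610/9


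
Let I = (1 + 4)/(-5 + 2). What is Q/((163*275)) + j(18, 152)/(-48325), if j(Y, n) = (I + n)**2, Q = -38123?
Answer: -1027923824/779820525 ≈ -1.3182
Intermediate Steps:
I = -5/3 (I = 5/(-3) = 5*(-1/3) = -5/3 ≈ -1.6667)
j(Y, n) = (-5/3 + n)**2
Q/((163*275)) + j(18, 152)/(-48325) = -38123/(163*275) + ((-5 + 3*152)**2/9)/(-48325) = -38123/44825 + ((-5 + 456)**2/9)*(-1/48325) = -38123*1/44825 + ((1/9)*451**2)*(-1/48325) = -38123/44825 + ((1/9)*203401)*(-1/48325) = -38123/44825 + (203401/9)*(-1/48325) = -38123/44825 - 203401/434925 = -1027923824/779820525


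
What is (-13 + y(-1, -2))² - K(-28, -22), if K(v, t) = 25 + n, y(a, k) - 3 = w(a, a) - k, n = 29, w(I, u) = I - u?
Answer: 10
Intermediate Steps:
y(a, k) = 3 - k (y(a, k) = 3 + ((a - a) - k) = 3 + (0 - k) = 3 - k)
K(v, t) = 54 (K(v, t) = 25 + 29 = 54)
(-13 + y(-1, -2))² - K(-28, -22) = (-13 + (3 - 1*(-2)))² - 1*54 = (-13 + (3 + 2))² - 54 = (-13 + 5)² - 54 = (-8)² - 54 = 64 - 54 = 10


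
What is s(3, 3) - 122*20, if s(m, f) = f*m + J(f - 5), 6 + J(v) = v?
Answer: -2439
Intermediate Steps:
J(v) = -6 + v
s(m, f) = -11 + f + f*m (s(m, f) = f*m + (-6 + (f - 5)) = f*m + (-6 + (-5 + f)) = f*m + (-11 + f) = -11 + f + f*m)
s(3, 3) - 122*20 = (-11 + 3 + 3*3) - 122*20 = (-11 + 3 + 9) - 2440 = 1 - 2440 = -2439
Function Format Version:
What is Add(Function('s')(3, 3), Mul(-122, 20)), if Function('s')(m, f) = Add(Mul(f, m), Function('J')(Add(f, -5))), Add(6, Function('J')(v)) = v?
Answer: -2439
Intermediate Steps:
Function('J')(v) = Add(-6, v)
Function('s')(m, f) = Add(-11, f, Mul(f, m)) (Function('s')(m, f) = Add(Mul(f, m), Add(-6, Add(f, -5))) = Add(Mul(f, m), Add(-6, Add(-5, f))) = Add(Mul(f, m), Add(-11, f)) = Add(-11, f, Mul(f, m)))
Add(Function('s')(3, 3), Mul(-122, 20)) = Add(Add(-11, 3, Mul(3, 3)), Mul(-122, 20)) = Add(Add(-11, 3, 9), -2440) = Add(1, -2440) = -2439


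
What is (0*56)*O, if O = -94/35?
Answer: 0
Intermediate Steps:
O = -94/35 (O = -94*1/35 = -94/35 ≈ -2.6857)
(0*56)*O = (0*56)*(-94/35) = 0*(-94/35) = 0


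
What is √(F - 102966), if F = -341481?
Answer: 9*I*√5487 ≈ 666.67*I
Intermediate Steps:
√(F - 102966) = √(-341481 - 102966) = √(-444447) = 9*I*√5487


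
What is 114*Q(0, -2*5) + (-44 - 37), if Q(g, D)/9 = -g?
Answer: -81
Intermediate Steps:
Q(g, D) = -9*g (Q(g, D) = 9*(-g) = -9*g)
114*Q(0, -2*5) + (-44 - 37) = 114*(-9*0) + (-44 - 37) = 114*0 - 81 = 0 - 81 = -81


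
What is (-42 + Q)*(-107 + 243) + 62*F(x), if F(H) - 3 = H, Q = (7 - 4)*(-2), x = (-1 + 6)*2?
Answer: -5722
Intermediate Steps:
x = 10 (x = 5*2 = 10)
Q = -6 (Q = 3*(-2) = -6)
F(H) = 3 + H
(-42 + Q)*(-107 + 243) + 62*F(x) = (-42 - 6)*(-107 + 243) + 62*(3 + 10) = -48*136 + 62*13 = -6528 + 806 = -5722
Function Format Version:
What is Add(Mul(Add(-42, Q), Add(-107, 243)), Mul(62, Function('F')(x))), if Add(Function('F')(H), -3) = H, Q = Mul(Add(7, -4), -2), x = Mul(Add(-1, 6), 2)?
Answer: -5722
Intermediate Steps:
x = 10 (x = Mul(5, 2) = 10)
Q = -6 (Q = Mul(3, -2) = -6)
Function('F')(H) = Add(3, H)
Add(Mul(Add(-42, Q), Add(-107, 243)), Mul(62, Function('F')(x))) = Add(Mul(Add(-42, -6), Add(-107, 243)), Mul(62, Add(3, 10))) = Add(Mul(-48, 136), Mul(62, 13)) = Add(-6528, 806) = -5722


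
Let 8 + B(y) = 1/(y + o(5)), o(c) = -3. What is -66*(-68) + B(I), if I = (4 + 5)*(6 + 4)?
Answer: 389761/87 ≈ 4480.0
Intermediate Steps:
I = 90 (I = 9*10 = 90)
B(y) = -8 + 1/(-3 + y) (B(y) = -8 + 1/(y - 3) = -8 + 1/(-3 + y))
-66*(-68) + B(I) = -66*(-68) + (25 - 8*90)/(-3 + 90) = 4488 + (25 - 720)/87 = 4488 + (1/87)*(-695) = 4488 - 695/87 = 389761/87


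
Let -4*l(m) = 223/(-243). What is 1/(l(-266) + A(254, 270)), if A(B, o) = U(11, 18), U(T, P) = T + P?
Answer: 972/28411 ≈ 0.034212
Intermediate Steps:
U(T, P) = P + T
A(B, o) = 29 (A(B, o) = 18 + 11 = 29)
l(m) = 223/972 (l(m) = -223/(4*(-243)) = -223*(-1)/(4*243) = -¼*(-223/243) = 223/972)
1/(l(-266) + A(254, 270)) = 1/(223/972 + 29) = 1/(28411/972) = 972/28411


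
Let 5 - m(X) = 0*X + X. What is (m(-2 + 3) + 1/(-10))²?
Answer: 1521/100 ≈ 15.210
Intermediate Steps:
m(X) = 5 - X (m(X) = 5 - (0*X + X) = 5 - (0 + X) = 5 - X)
(m(-2 + 3) + 1/(-10))² = ((5 - (-2 + 3)) + 1/(-10))² = ((5 - 1*1) - ⅒)² = ((5 - 1) - ⅒)² = (4 - ⅒)² = (39/10)² = 1521/100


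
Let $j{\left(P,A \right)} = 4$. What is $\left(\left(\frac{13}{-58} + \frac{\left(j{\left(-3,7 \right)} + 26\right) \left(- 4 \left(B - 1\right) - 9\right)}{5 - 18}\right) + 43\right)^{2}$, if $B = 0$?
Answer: $\frac{1677148209}{568516} \approx 2950.0$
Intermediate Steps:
$\left(\left(\frac{13}{-58} + \frac{\left(j{\left(-3,7 \right)} + 26\right) \left(- 4 \left(B - 1\right) - 9\right)}{5 - 18}\right) + 43\right)^{2} = \left(\left(\frac{13}{-58} + \frac{\left(4 + 26\right) \left(- 4 \left(0 - 1\right) - 9\right)}{5 - 18}\right) + 43\right)^{2} = \left(\left(13 \left(- \frac{1}{58}\right) + \frac{30 \left(\left(-4\right) \left(-1\right) - 9\right)}{5 - 18}\right) + 43\right)^{2} = \left(\left(- \frac{13}{58} + \frac{30 \left(4 - 9\right)}{-13}\right) + 43\right)^{2} = \left(\left(- \frac{13}{58} + 30 \left(-5\right) \left(- \frac{1}{13}\right)\right) + 43\right)^{2} = \left(\left(- \frac{13}{58} - - \frac{150}{13}\right) + 43\right)^{2} = \left(\left(- \frac{13}{58} + \frac{150}{13}\right) + 43\right)^{2} = \left(\frac{8531}{754} + 43\right)^{2} = \left(\frac{40953}{754}\right)^{2} = \frac{1677148209}{568516}$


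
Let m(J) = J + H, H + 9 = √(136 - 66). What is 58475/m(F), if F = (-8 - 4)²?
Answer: 1578825/3631 - 11695*√70/3631 ≈ 407.87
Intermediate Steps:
F = 144 (F = (-12)² = 144)
H = -9 + √70 (H = -9 + √(136 - 66) = -9 + √70 ≈ -0.63340)
m(J) = -9 + J + √70 (m(J) = J + (-9 + √70) = -9 + J + √70)
58475/m(F) = 58475/(-9 + 144 + √70) = 58475/(135 + √70)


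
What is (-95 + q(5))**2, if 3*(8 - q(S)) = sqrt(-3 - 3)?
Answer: (261 + I*sqrt(6))**2/9 ≈ 7568.3 + 142.07*I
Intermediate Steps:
q(S) = 8 - I*sqrt(6)/3 (q(S) = 8 - sqrt(-3 - 3)/3 = 8 - I*sqrt(6)/3)
(-95 + q(5))**2 = (-95 + (8 - I*sqrt(6)/3))**2 = (-87 - I*sqrt(6)/3)**2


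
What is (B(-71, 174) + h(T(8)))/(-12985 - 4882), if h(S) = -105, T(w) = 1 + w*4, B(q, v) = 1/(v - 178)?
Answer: 421/71468 ≈ 0.0058907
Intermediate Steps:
B(q, v) = 1/(-178 + v)
T(w) = 1 + 4*w
(B(-71, 174) + h(T(8)))/(-12985 - 4882) = (1/(-178 + 174) - 105)/(-12985 - 4882) = (1/(-4) - 105)/(-17867) = (-1/4 - 105)*(-1/17867) = -421/4*(-1/17867) = 421/71468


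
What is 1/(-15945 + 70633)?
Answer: 1/54688 ≈ 1.8286e-5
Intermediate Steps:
1/(-15945 + 70633) = 1/54688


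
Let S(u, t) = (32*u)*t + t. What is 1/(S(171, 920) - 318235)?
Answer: 1/4716925 ≈ 2.1200e-7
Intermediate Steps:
S(u, t) = t + 32*t*u (S(u, t) = 32*t*u + t = t + 32*t*u)
1/(S(171, 920) - 318235) = 1/(920*(1 + 32*171) - 318235) = 1/(920*(1 + 5472) - 318235) = 1/(920*5473 - 318235) = 1/(5035160 - 318235) = 1/4716925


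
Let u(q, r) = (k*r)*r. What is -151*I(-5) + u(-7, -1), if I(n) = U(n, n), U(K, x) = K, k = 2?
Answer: 757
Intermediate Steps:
u(q, r) = 2*r² (u(q, r) = (2*r)*r = 2*r²)
I(n) = n
-151*I(-5) + u(-7, -1) = -151*(-5) + 2*(-1)² = 755 + 2*1 = 755 + 2 = 757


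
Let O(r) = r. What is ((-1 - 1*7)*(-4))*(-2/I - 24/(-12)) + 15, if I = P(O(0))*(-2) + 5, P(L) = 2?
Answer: 15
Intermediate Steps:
I = 1 (I = 2*(-2) + 5 = -4 + 5 = 1)
((-1 - 1*7)*(-4))*(-2/I - 24/(-12)) + 15 = ((-1 - 1*7)*(-4))*(-2/1 - 24/(-12)) + 15 = ((-1 - 7)*(-4))*(-2*1 - 24*(-1/12)) + 15 = (-8*(-4))*(-2 + 2) + 15 = 32*0 + 15 = 0 + 15 = 15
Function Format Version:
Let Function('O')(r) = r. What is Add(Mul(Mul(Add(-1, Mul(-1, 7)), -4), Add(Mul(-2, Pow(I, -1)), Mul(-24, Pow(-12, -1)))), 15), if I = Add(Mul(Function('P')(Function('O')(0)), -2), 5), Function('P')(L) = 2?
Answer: 15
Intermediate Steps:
I = 1 (I = Add(Mul(2, -2), 5) = Add(-4, 5) = 1)
Add(Mul(Mul(Add(-1, Mul(-1, 7)), -4), Add(Mul(-2, Pow(I, -1)), Mul(-24, Pow(-12, -1)))), 15) = Add(Mul(Mul(Add(-1, Mul(-1, 7)), -4), Add(Mul(-2, Pow(1, -1)), Mul(-24, Pow(-12, -1)))), 15) = Add(Mul(Mul(Add(-1, -7), -4), Add(Mul(-2, 1), Mul(-24, Rational(-1, 12)))), 15) = Add(Mul(Mul(-8, -4), Add(-2, 2)), 15) = Add(Mul(32, 0), 15) = Add(0, 15) = 15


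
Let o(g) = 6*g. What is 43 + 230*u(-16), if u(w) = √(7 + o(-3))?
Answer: 43 + 230*I*√11 ≈ 43.0 + 762.82*I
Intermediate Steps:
u(w) = I*√11 (u(w) = √(7 + 6*(-3)) = √(7 - 18) = √(-11) = I*√11)
43 + 230*u(-16) = 43 + 230*(I*√11) = 43 + 230*I*√11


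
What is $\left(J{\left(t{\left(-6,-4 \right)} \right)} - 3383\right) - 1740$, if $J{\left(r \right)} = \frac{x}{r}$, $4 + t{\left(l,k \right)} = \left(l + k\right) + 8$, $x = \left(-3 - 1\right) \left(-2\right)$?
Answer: $- \frac{15373}{3} \approx -5124.3$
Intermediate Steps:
$x = 8$ ($x = \left(-4\right) \left(-2\right) = 8$)
$t{\left(l,k \right)} = 4 + k + l$ ($t{\left(l,k \right)} = -4 + \left(\left(l + k\right) + 8\right) = -4 + \left(\left(k + l\right) + 8\right) = -4 + \left(8 + k + l\right) = 4 + k + l$)
$J{\left(r \right)} = \frac{8}{r}$
$\left(J{\left(t{\left(-6,-4 \right)} \right)} - 3383\right) - 1740 = \left(\frac{8}{4 - 4 - 6} - 3383\right) - 1740 = \left(\frac{8}{-6} - 3383\right) - 1740 = \left(8 \left(- \frac{1}{6}\right) - 3383\right) - 1740 = \left(- \frac{4}{3} - 3383\right) - 1740 = - \frac{10153}{3} - 1740 = - \frac{15373}{3}$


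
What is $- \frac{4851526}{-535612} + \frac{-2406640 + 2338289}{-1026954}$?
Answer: $\frac{627362955952}{68756110731} \approx 9.1245$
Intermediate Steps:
$- \frac{4851526}{-535612} + \frac{-2406640 + 2338289}{-1026954} = \left(-4851526\right) \left(- \frac{1}{535612}\right) - - \frac{68351}{1026954} = \frac{2425763}{267806} + \frac{68351}{1026954} = \frac{627362955952}{68756110731}$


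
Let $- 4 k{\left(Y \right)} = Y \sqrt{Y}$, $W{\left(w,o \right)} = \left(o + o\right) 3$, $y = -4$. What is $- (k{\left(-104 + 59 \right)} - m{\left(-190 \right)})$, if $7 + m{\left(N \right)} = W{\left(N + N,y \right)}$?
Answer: $-31 - \frac{135 i \sqrt{5}}{4} \approx -31.0 - 75.467 i$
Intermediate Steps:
$W{\left(w,o \right)} = 6 o$ ($W{\left(w,o \right)} = 2 o 3 = 6 o$)
$m{\left(N \right)} = -31$ ($m{\left(N \right)} = -7 + 6 \left(-4\right) = -7 - 24 = -31$)
$k{\left(Y \right)} = - \frac{Y^{\frac{3}{2}}}{4}$ ($k{\left(Y \right)} = - \frac{Y \sqrt{Y}}{4} = - \frac{Y^{\frac{3}{2}}}{4}$)
$- (k{\left(-104 + 59 \right)} - m{\left(-190 \right)}) = - (- \frac{\left(-104 + 59\right)^{\frac{3}{2}}}{4} - -31) = - (- \frac{\left(-45\right)^{\frac{3}{2}}}{4} + 31) = - (- \frac{\left(-135\right) i \sqrt{5}}{4} + 31) = - (\frac{135 i \sqrt{5}}{4} + 31) = - (31 + \frac{135 i \sqrt{5}}{4}) = -31 - \frac{135 i \sqrt{5}}{4}$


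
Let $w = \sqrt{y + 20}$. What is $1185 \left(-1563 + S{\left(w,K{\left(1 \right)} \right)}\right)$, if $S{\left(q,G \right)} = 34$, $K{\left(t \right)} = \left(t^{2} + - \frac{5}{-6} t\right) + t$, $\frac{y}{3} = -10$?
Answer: $-1811865$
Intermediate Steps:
$y = -30$ ($y = 3 \left(-10\right) = -30$)
$w = i \sqrt{10}$ ($w = \sqrt{-30 + 20} = \sqrt{-10} = i \sqrt{10} \approx 3.1623 i$)
$K{\left(t \right)} = t^{2} + \frac{11 t}{6}$ ($K{\left(t \right)} = \left(t^{2} + \left(-5\right) \left(- \frac{1}{6}\right) t\right) + t = \left(t^{2} + \frac{5 t}{6}\right) + t = t^{2} + \frac{11 t}{6}$)
$1185 \left(-1563 + S{\left(w,K{\left(1 \right)} \right)}\right) = 1185 \left(-1563 + 34\right) = 1185 \left(-1529\right) = -1811865$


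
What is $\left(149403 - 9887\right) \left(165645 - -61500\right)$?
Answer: $31690361820$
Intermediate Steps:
$\left(149403 - 9887\right) \left(165645 - -61500\right) = 139516 \left(165645 + \left(\left(-31844 + 12816\right) + 80528\right)\right) = 139516 \left(165645 + \left(-19028 + 80528\right)\right) = 139516 \left(165645 + 61500\right) = 139516 \cdot 227145 = 31690361820$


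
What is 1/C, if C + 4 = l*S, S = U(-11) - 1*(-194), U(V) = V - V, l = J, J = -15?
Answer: -1/2914 ≈ -0.00034317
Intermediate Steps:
l = -15
U(V) = 0
S = 194 (S = 0 - 1*(-194) = 0 + 194 = 194)
C = -2914 (C = -4 - 15*194 = -4 - 2910 = -2914)
1/C = 1/(-2914) = -1/2914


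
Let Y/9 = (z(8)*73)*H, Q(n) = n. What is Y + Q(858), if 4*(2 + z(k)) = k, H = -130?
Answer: 858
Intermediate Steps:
z(k) = -2 + k/4
Y = 0 (Y = 9*(((-2 + (1/4)*8)*73)*(-130)) = 9*(((-2 + 2)*73)*(-130)) = 9*((0*73)*(-130)) = 9*(0*(-130)) = 9*0 = 0)
Y + Q(858) = 0 + 858 = 858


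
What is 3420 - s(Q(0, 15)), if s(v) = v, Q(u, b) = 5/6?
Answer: 20515/6 ≈ 3419.2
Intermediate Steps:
Q(u, b) = ⅚ (Q(u, b) = 5*(⅙) = ⅚)
3420 - s(Q(0, 15)) = 3420 - 1*⅚ = 3420 - ⅚ = 20515/6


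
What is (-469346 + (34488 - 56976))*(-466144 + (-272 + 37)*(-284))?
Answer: 196440466936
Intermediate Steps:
(-469346 + (34488 - 56976))*(-466144 + (-272 + 37)*(-284)) = (-469346 - 22488)*(-466144 - 235*(-284)) = -491834*(-466144 + 66740) = -491834*(-399404) = 196440466936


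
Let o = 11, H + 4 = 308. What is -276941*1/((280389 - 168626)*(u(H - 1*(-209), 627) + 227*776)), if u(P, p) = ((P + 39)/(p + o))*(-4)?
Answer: -88344179/6280117649992 ≈ -1.4067e-5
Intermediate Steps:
H = 304 (H = -4 + 308 = 304)
u(P, p) = -4*(39 + P)/(11 + p) (u(P, p) = ((P + 39)/(p + 11))*(-4) = ((39 + P)/(11 + p))*(-4) = -4*(39 + P)/(11 + p))
-276941*1/((280389 - 168626)*(u(H - 1*(-209), 627) + 227*776)) = -276941*1/((280389 - 168626)*(4*(-39 - (304 - 1*(-209)))/(11 + 627) + 227*776)) = -276941*1/(111763*(4*(-39 - (304 + 209))/638 + 176152)) = -276941*1/(111763*(4*(1/638)*(-39 - 1*513) + 176152)) = -276941*1/(111763*(4*(1/638)*(-39 - 513) + 176152)) = -276941*1/(111763*(4*(1/638)*(-552) + 176152)) = -276941*1/(111763*(-1104/319 + 176152)) = -276941/(111763*(56191384/319)) = -276941/6280117649992/319 = -276941*319/6280117649992 = -88344179/6280117649992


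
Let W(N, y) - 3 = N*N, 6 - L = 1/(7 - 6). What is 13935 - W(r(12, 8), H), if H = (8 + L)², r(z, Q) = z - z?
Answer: 13932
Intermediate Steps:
r(z, Q) = 0
L = 5 (L = 6 - 1/(7 - 6) = 6 - 1/1 = 6 - 1*1 = 6 - 1 = 5)
H = 169 (H = (8 + 5)² = 13² = 169)
W(N, y) = 3 + N² (W(N, y) = 3 + N*N = 3 + N²)
13935 - W(r(12, 8), H) = 13935 - (3 + 0²) = 13935 - (3 + 0) = 13935 - 1*3 = 13935 - 3 = 13932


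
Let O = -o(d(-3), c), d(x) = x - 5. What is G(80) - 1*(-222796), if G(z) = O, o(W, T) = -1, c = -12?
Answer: 222797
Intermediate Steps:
d(x) = -5 + x
O = 1 (O = -1*(-1) = 1)
G(z) = 1
G(80) - 1*(-222796) = 1 - 1*(-222796) = 1 + 222796 = 222797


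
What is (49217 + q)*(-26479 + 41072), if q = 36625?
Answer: 1252692306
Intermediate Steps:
(49217 + q)*(-26479 + 41072) = (49217 + 36625)*(-26479 + 41072) = 85842*14593 = 1252692306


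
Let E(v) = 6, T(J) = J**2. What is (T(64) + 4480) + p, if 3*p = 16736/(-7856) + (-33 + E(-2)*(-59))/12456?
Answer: 17481839255/2038632 ≈ 8575.3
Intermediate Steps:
p = -1468777/2038632 (p = (16736/(-7856) + (-33 + 6*(-59))/12456)/3 = (16736*(-1/7856) + (-33 - 354)*(1/12456))/3 = (-1046/491 - 387*1/12456)/3 = (-1046/491 - 43/1384)/3 = (1/3)*(-1468777/679544) = -1468777/2038632 ≈ -0.72047)
(T(64) + 4480) + p = (64**2 + 4480) - 1468777/2038632 = (4096 + 4480) - 1468777/2038632 = 8576 - 1468777/2038632 = 17481839255/2038632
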